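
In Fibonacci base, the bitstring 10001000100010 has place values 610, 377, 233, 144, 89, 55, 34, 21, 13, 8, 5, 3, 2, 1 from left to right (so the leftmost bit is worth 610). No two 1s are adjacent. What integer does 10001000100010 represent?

Summing the place values of the 1 bits: 610 + 89 + 13 + 2 = 714.

714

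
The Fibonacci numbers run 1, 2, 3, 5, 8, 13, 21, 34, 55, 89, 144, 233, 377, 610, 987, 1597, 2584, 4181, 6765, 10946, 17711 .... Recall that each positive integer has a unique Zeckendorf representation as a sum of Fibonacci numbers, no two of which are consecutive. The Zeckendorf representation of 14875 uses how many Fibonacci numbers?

largest Fibonacci ≤ 14875 is 10946; 14875 − 10946 = 3929
largest Fibonacci ≤ 3929 is 2584; 3929 − 2584 = 1345
largest Fibonacci ≤ 1345 is 987; 1345 − 987 = 358
largest Fibonacci ≤ 358 is 233; 358 − 233 = 125
largest Fibonacci ≤ 125 is 89; 125 − 89 = 36
largest Fibonacci ≤ 36 is 34; 36 − 34 = 2
largest Fibonacci ≤ 2 is 2; 2 − 2 = 0
14875 = 10946 + 2584 + 987 + 233 + 89 + 34 + 2, which has 7 terms.

7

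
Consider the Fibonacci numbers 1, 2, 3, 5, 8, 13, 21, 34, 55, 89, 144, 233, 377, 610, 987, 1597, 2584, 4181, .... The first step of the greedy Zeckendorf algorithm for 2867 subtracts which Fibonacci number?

2584 ≤ 2867 < 4181, so the largest Fibonacci number not exceeding 2867 is 2584.

2584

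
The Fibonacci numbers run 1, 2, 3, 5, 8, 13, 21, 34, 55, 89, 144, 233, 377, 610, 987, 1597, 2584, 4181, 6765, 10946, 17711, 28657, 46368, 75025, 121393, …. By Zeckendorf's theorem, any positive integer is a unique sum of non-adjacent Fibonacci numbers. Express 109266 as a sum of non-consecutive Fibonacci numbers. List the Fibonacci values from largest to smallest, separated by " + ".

75025 + 28657 + 4181 + 987 + 377 + 34 + 5

Greedily peel off the largest Fibonacci term at each step:
75025 ≤ 109266 < 121393, so take 75025; remainder 34241
28657 ≤ 34241 < 46368, so take 28657; remainder 5584
4181 ≤ 5584 < 6765, so take 4181; remainder 1403
987 ≤ 1403 < 1597, so take 987; remainder 416
377 ≤ 416 < 610, so take 377; remainder 39
34 ≤ 39 < 55, so take 34; remainder 5
5 ≤ 5 < 8, so take 5; remainder 0
So 109266 = 75025 + 28657 + 4181 + 987 + 377 + 34 + 5, with no two terms consecutive in the sequence.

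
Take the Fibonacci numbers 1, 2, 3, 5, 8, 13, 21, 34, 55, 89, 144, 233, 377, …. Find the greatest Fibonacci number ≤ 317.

233 ≤ 317 < 377, so the largest Fibonacci number not exceeding 317 is 233.

233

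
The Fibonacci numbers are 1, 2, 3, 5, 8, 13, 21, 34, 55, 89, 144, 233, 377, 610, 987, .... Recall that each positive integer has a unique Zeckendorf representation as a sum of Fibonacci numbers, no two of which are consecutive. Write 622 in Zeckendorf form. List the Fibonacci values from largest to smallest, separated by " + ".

Greedily peel off the largest Fibonacci term at each step:
take 610 (≤ 622); 622 − 610 = 12
take 8 (≤ 12); 12 − 8 = 4
take 3 (≤ 4); 4 − 3 = 1
take 1 (≤ 1); 1 − 1 = 0
So 622 = 610 + 8 + 3 + 1, with no two terms consecutive in the sequence.

610 + 8 + 3 + 1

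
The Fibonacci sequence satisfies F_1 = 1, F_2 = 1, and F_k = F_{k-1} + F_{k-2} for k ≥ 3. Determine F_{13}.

233

Iterating the recurrence up to F_{5} = 5 and F_{4} = 3:
F_{6} = F_{5} + F_{4} = 5 + 3 = 8
F_{7} = F_{6} + F_{5} = 8 + 5 = 13
F_{8} = F_{7} + F_{6} = 13 + 8 = 21
F_{9} = F_{8} + F_{7} = 21 + 13 = 34
F_{10} = F_{9} + F_{8} = 34 + 21 = 55
F_{11} = F_{10} + F_{9} = 55 + 34 = 89
F_{12} = F_{11} + F_{10} = 89 + 55 = 144
F_{13} = F_{12} + F_{11} = 144 + 89 = 233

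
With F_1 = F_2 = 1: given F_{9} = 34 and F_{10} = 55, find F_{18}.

2584

By the doubling identity F_{2k} = F_k(2F_{k+1} − F_k): F_{18} = 34·(2·55 − 34) = 34·76 = 2584.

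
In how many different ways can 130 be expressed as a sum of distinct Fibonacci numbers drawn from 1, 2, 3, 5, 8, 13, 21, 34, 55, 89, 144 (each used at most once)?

3

Starting from the Zeckendorf form and repeatedly splitting a term F_k into F_{k−1} + F_{k−2} (when neither is already used) reaches every representation.
130 = 89+34+5+2 = 89+21+13+5+2 = 55+34+21+13+5+2 — 3 representations.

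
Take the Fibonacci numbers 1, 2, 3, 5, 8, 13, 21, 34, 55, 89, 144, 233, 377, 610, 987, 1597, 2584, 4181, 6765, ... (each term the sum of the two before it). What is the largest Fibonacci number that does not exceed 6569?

4181 ≤ 6569 < 6765, so the largest Fibonacci number not exceeding 6569 is 4181.

4181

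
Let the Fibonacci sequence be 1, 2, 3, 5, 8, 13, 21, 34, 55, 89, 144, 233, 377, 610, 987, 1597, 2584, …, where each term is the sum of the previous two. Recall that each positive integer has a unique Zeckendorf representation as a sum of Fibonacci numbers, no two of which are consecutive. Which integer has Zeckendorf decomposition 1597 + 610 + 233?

1597 + 610 + 233 = 2440.

2440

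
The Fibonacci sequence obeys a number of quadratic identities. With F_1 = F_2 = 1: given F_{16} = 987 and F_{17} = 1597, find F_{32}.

2178309

By the doubling identity F_{2k} = F_k(2F_{k+1} − F_k): F_{32} = 987·(2·1597 − 987) = 987·2207 = 2178309.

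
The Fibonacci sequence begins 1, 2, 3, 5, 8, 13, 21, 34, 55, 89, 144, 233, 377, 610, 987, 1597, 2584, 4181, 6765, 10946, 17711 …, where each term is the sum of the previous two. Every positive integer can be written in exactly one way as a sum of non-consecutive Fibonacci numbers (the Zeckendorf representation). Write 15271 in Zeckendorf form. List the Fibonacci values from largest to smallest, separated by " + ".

10946 + 4181 + 144

Repeatedly subtract the largest Fibonacci number that fits:
largest Fibonacci ≤ 15271 is 10946; 15271 − 10946 = 4325
largest Fibonacci ≤ 4325 is 4181; 4325 − 4181 = 144
largest Fibonacci ≤ 144 is 144; 144 − 144 = 0
So 15271 = 10946 + 4181 + 144, with no two terms consecutive in the sequence.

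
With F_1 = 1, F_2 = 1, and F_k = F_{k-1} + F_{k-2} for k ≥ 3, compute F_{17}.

Iterating the recurrence up to F_{9} = 34 and F_{8} = 21:
F_{10} = F_{9} + F_{8} = 34 + 21 = 55
F_{11} = F_{10} + F_{9} = 55 + 34 = 89
F_{12} = F_{11} + F_{10} = 89 + 55 = 144
F_{13} = F_{12} + F_{11} = 144 + 89 = 233
F_{14} = F_{13} + F_{12} = 233 + 144 = 377
F_{15} = F_{14} + F_{13} = 377 + 233 = 610
F_{16} = F_{15} + F_{14} = 610 + 377 = 987
F_{17} = F_{16} + F_{15} = 987 + 610 = 1597

1597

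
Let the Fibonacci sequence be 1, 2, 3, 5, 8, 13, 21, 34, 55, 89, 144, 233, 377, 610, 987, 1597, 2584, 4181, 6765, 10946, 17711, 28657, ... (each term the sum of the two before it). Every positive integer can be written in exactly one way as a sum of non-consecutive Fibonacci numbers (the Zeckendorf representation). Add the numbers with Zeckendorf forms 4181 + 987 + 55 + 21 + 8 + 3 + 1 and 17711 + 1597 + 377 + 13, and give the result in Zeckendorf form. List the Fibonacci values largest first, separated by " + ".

17711 + 6765 + 377 + 89 + 8 + 3 + 1

The two numbers are 5256 and 19698, so their sum is 24954.
largest Fibonacci ≤ 24954 is 17711; 24954 − 17711 = 7243
largest Fibonacci ≤ 7243 is 6765; 7243 − 6765 = 478
largest Fibonacci ≤ 478 is 377; 478 − 377 = 101
largest Fibonacci ≤ 101 is 89; 101 − 89 = 12
largest Fibonacci ≤ 12 is 8; 12 − 8 = 4
largest Fibonacci ≤ 4 is 3; 4 − 3 = 1
largest Fibonacci ≤ 1 is 1; 1 − 1 = 0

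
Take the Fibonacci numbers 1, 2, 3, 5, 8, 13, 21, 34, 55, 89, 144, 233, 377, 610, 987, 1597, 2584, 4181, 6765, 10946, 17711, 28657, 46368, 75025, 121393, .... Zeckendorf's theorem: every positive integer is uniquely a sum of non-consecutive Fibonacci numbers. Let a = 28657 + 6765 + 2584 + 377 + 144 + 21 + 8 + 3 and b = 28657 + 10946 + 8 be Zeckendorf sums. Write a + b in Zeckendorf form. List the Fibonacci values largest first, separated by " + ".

75025 + 2584 + 377 + 144 + 34 + 5 + 1

The two numbers are 38559 and 39611, so their sum is 78170.
Repeatedly subtract the largest Fibonacci number that fits:
subtract 75025 from 78170: 3145 remains
subtract 2584 from 3145: 561 remains
subtract 377 from 561: 184 remains
subtract 144 from 184: 40 remains
subtract 34 from 40: 6 remains
subtract 5 from 6: 1 remains
subtract 1 from 1: 0 remains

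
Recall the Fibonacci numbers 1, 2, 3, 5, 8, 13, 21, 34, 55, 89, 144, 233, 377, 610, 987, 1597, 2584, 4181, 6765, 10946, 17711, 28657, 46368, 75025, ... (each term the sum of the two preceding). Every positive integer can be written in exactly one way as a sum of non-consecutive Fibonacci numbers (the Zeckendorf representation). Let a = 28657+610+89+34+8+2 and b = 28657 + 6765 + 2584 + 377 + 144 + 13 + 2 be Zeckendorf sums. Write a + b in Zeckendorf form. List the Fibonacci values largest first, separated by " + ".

The two numbers are 29400 and 38542, so their sum is 67942.
Greedily peel off the largest Fibonacci term at each step:
67942 − 46368 = 21574
21574 − 17711 = 3863
3863 − 2584 = 1279
1279 − 987 = 292
292 − 233 = 59
59 − 55 = 4
4 − 3 = 1
1 − 1 = 0

46368 + 17711 + 2584 + 987 + 233 + 55 + 3 + 1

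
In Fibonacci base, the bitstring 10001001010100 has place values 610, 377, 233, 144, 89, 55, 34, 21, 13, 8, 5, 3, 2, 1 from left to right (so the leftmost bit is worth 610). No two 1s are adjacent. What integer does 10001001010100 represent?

Summing the place values of the 1 bits: 610 + 89 + 21 + 8 + 3 = 731.

731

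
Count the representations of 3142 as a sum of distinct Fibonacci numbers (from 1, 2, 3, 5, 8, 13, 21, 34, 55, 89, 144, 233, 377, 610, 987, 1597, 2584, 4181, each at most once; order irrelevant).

Starting from the Zeckendorf form and repeatedly splitting a term F_k into F_{k−1} + F_{k−2} (when neither is already used) reaches every representation.
3142 = 2584+377+144+34+3 = 2584+377+144+34+2+1 = 2584+377+144+21+13+3 = … (39 more), for 42 in all.

42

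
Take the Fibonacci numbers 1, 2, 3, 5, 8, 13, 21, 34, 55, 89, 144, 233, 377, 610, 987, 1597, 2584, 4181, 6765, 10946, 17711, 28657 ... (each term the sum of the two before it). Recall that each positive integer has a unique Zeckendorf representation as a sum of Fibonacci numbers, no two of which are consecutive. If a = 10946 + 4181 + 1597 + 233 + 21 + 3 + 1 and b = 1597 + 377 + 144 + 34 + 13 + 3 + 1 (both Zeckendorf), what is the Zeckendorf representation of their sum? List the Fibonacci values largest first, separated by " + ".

17711 + 987 + 377 + 55 + 21

The two numbers are 16982 and 2169, so their sum is 19151.
Repeatedly subtract the largest Fibonacci number that fits:
largest Fibonacci ≤ 19151 is 17711; 19151 − 17711 = 1440
largest Fibonacci ≤ 1440 is 987; 1440 − 987 = 453
largest Fibonacci ≤ 453 is 377; 453 − 377 = 76
largest Fibonacci ≤ 76 is 55; 76 − 55 = 21
largest Fibonacci ≤ 21 is 21; 21 − 21 = 0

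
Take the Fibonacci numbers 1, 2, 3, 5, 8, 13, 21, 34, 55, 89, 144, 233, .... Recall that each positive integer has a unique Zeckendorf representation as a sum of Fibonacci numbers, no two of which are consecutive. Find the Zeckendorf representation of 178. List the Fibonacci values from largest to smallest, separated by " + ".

144 + 34

178 − 144 = 34
34 − 34 = 0
So 178 = 144 + 34, with no two terms consecutive in the sequence.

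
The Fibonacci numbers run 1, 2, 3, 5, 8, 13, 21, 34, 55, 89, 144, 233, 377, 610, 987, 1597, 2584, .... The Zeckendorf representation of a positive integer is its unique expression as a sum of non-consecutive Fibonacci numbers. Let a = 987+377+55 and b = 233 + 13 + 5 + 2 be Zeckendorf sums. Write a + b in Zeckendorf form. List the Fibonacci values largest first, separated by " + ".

1597 + 55 + 13 + 5 + 2

The two numbers are 1419 and 253, so their sum is 1672.
Greedily peel off the largest Fibonacci term at each step:
1597 ≤ 1672 < 2584, so take 1597; remainder 75
55 ≤ 75 < 89, so take 55; remainder 20
13 ≤ 20 < 21, so take 13; remainder 7
5 ≤ 7 < 8, so take 5; remainder 2
2 ≤ 2 < 3, so take 2; remainder 0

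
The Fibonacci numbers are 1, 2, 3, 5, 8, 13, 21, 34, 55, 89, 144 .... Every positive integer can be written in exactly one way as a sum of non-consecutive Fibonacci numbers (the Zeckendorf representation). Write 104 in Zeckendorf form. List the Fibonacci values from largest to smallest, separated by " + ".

89 + 13 + 2

largest Fibonacci ≤ 104 is 89; 104 − 89 = 15
largest Fibonacci ≤ 15 is 13; 15 − 13 = 2
largest Fibonacci ≤ 2 is 2; 2 − 2 = 0
So 104 = 89 + 13 + 2, with no two terms consecutive in the sequence.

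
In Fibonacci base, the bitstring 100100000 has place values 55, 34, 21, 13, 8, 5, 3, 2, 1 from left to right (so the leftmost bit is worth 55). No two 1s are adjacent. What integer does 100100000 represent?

Summing the place values of the 1 bits: 55 + 13 = 68.

68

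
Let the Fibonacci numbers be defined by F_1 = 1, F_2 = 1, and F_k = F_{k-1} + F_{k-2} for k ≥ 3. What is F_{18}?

2584

Iterating the recurrence up to F_{13} = 233 and F_{12} = 144:
F_{14} = F_{13} + F_{12} = 233 + 144 = 377
F_{15} = F_{14} + F_{13} = 377 + 233 = 610
F_{16} = F_{15} + F_{14} = 610 + 377 = 987
F_{17} = F_{16} + F_{15} = 987 + 610 = 1597
F_{18} = F_{17} + F_{16} = 1597 + 987 = 2584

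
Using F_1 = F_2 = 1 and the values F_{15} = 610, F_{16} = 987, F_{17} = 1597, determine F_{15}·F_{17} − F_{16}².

1

610·1597 − 987² = 974170 − 974169 = 1. (Cassini's identity: F_{k−1}F_{k+1} − F_k² = (−1)^k.)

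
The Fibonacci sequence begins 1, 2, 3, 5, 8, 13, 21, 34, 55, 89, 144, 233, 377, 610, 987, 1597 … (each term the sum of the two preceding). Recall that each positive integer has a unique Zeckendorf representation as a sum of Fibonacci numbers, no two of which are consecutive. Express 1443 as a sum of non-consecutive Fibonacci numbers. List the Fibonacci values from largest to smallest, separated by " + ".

Greedily peel off the largest Fibonacci term at each step:
largest Fibonacci ≤ 1443 is 987; 1443 − 987 = 456
largest Fibonacci ≤ 456 is 377; 456 − 377 = 79
largest Fibonacci ≤ 79 is 55; 79 − 55 = 24
largest Fibonacci ≤ 24 is 21; 24 − 21 = 3
largest Fibonacci ≤ 3 is 3; 3 − 3 = 0
So 1443 = 987 + 377 + 55 + 21 + 3, with no two terms consecutive in the sequence.

987 + 377 + 55 + 21 + 3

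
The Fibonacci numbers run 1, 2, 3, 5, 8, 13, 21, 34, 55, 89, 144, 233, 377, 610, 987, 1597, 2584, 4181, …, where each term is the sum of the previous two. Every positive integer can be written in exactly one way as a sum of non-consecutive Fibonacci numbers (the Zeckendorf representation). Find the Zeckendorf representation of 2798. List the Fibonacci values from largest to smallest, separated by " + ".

2584 + 144 + 55 + 13 + 2

subtract 2584 from 2798: 214 remains
subtract 144 from 214: 70 remains
subtract 55 from 70: 15 remains
subtract 13 from 15: 2 remains
subtract 2 from 2: 0 remains
So 2798 = 2584 + 144 + 55 + 13 + 2, with no two terms consecutive in the sequence.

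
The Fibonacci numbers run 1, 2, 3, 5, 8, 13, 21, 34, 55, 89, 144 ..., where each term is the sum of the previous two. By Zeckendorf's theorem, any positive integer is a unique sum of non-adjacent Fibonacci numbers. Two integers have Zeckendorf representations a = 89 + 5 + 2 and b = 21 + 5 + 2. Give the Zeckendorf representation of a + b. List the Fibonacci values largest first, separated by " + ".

89 + 34 + 1

The two numbers are 96 and 28, so their sum is 124.
89 ≤ 124 < 144, so take 89; remainder 35
34 ≤ 35 < 55, so take 34; remainder 1
1 ≤ 1 < 2, so take 1; remainder 0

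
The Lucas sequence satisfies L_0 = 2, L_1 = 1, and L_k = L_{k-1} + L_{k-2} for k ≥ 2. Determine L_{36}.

Iterating the recurrence up to L_{31} = 3010349 and L_{30} = 1860498:
L_{32} = L_{31} + L_{30} = 3010349 + 1860498 = 4870847
L_{33} = L_{32} + L_{31} = 4870847 + 3010349 = 7881196
L_{34} = L_{33} + L_{32} = 7881196 + 4870847 = 12752043
L_{35} = L_{34} + L_{33} = 12752043 + 7881196 = 20633239
L_{36} = L_{35} + L_{34} = 20633239 + 12752043 = 33385282

33385282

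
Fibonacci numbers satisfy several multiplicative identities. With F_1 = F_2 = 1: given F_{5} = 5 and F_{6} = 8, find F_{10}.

55

By the doubling identity F_{2k} = F_k(2F_{k+1} − F_k): F_{10} = 5·(2·8 − 5) = 5·11 = 55.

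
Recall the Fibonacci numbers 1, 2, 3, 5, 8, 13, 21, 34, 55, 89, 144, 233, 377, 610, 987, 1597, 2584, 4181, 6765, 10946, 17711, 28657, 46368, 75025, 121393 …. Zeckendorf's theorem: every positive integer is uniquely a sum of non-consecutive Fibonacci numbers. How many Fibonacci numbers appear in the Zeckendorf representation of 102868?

8

Greedy algorithm:
subtract 75025 from 102868: 27843 remains
subtract 17711 from 27843: 10132 remains
subtract 6765 from 10132: 3367 remains
subtract 2584 from 3367: 783 remains
subtract 610 from 783: 173 remains
subtract 144 from 173: 29 remains
subtract 21 from 29: 8 remains
subtract 8 from 8: 0 remains
102868 = 75025 + 17711 + 6765 + 2584 + 610 + 144 + 21 + 8, which has 8 terms.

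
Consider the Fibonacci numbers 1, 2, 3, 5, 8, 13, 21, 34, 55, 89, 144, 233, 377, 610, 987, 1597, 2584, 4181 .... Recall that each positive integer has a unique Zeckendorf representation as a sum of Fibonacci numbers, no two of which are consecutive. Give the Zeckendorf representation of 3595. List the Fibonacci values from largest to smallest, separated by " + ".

2584 + 987 + 21 + 3

3595 − 2584 = 1011
1011 − 987 = 24
24 − 21 = 3
3 − 3 = 0
So 3595 = 2584 + 987 + 21 + 3, with no two terms consecutive in the sequence.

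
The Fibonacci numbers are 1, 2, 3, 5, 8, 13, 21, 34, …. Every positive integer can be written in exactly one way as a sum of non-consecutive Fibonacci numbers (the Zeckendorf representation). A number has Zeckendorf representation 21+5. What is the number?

21+5 = 26.

26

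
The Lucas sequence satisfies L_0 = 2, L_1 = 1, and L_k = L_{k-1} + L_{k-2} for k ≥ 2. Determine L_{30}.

1860498

Iterating the recurrence up to L_{22} = 39603 and L_{21} = 24476:
L_{23} = L_{22} + L_{21} = 39603 + 24476 = 64079
L_{24} = L_{23} + L_{22} = 64079 + 39603 = 103682
L_{25} = L_{24} + L_{23} = 103682 + 64079 = 167761
L_{26} = L_{25} + L_{24} = 167761 + 103682 = 271443
L_{27} = L_{26} + L_{25} = 271443 + 167761 = 439204
L_{28} = L_{27} + L_{26} = 439204 + 271443 = 710647
L_{29} = L_{28} + L_{27} = 710647 + 439204 = 1149851
L_{30} = L_{29} + L_{28} = 1149851 + 710647 = 1860498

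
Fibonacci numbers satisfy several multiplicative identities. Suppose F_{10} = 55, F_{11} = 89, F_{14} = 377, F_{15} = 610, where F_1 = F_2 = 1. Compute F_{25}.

75025

By the addition formula F_{m+n} = F_m F_{n+1} + F_{m−1} F_n with m=11, n=14: F_{25} = 89·610 + 55·377 = 54290 + 20735 = 75025.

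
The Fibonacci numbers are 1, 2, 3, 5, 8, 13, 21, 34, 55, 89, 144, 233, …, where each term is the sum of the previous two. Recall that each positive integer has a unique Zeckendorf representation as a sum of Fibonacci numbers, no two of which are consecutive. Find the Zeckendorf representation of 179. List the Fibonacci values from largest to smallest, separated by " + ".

144 + 34 + 1

144 ≤ 179 < 233, so take 144; remainder 35
34 ≤ 35 < 55, so take 34; remainder 1
1 ≤ 1 < 2, so take 1; remainder 0
So 179 = 144 + 34 + 1, with no two terms consecutive in the sequence.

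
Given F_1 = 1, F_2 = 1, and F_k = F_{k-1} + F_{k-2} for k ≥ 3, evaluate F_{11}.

89

Iterating the recurrence up to F_{5} = 5 and F_{4} = 3:
F_{6} = F_{5} + F_{4} = 5 + 3 = 8
F_{7} = F_{6} + F_{5} = 8 + 5 = 13
F_{8} = F_{7} + F_{6} = 13 + 8 = 21
F_{9} = F_{8} + F_{7} = 21 + 13 = 34
F_{10} = F_{9} + F_{8} = 34 + 21 = 55
F_{11} = F_{10} + F_{9} = 55 + 34 = 89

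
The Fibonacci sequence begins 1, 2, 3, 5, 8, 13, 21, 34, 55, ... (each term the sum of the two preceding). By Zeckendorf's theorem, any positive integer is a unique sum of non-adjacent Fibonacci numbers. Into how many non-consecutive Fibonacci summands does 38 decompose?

3

34 ≤ 38 < 55, so take 34; remainder 4
3 ≤ 4 < 5, so take 3; remainder 1
1 ≤ 1 < 2, so take 1; remainder 0
38 = 34 + 3 + 1, which has 3 terms.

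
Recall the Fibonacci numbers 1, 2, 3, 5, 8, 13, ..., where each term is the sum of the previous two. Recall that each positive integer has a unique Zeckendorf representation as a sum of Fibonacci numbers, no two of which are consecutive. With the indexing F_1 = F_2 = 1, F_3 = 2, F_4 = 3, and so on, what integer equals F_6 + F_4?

F_6 + F_4 = 8 + 3 = 11.

11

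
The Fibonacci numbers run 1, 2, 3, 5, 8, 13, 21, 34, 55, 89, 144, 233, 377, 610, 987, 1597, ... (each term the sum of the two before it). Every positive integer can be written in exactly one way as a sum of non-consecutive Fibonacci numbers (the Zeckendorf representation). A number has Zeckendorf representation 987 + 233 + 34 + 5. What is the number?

1259

987 + 233 + 34 + 5 = 1259.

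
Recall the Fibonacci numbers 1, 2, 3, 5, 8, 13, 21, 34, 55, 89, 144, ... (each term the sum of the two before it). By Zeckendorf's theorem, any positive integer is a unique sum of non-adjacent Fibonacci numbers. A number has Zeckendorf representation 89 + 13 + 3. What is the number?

89 + 13 + 3 = 105.

105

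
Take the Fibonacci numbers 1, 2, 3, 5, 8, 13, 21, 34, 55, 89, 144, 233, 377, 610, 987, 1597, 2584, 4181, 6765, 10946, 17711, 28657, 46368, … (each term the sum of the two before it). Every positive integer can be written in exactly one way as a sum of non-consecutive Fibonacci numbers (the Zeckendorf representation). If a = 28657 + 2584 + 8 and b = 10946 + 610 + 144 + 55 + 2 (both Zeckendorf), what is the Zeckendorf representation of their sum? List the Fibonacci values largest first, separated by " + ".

The two numbers are 31249 and 11757, so their sum is 43006.
Greedy algorithm:
28657 ≤ 43006 < 46368, so take 28657; remainder 14349
10946 ≤ 14349 < 17711, so take 10946; remainder 3403
2584 ≤ 3403 < 4181, so take 2584; remainder 819
610 ≤ 819 < 987, so take 610; remainder 209
144 ≤ 209 < 233, so take 144; remainder 65
55 ≤ 65 < 89, so take 55; remainder 10
8 ≤ 10 < 13, so take 8; remainder 2
2 ≤ 2 < 3, so take 2; remainder 0

28657 + 10946 + 2584 + 610 + 144 + 55 + 8 + 2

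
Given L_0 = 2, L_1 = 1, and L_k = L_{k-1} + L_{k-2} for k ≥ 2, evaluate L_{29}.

Iterating the recurrence up to L_{24} = 103682 and L_{23} = 64079:
L_{25} = L_{24} + L_{23} = 103682 + 64079 = 167761
L_{26} = L_{25} + L_{24} = 167761 + 103682 = 271443
L_{27} = L_{26} + L_{25} = 271443 + 167761 = 439204
L_{28} = L_{27} + L_{26} = 439204 + 271443 = 710647
L_{29} = L_{28} + L_{27} = 710647 + 439204 = 1149851

1149851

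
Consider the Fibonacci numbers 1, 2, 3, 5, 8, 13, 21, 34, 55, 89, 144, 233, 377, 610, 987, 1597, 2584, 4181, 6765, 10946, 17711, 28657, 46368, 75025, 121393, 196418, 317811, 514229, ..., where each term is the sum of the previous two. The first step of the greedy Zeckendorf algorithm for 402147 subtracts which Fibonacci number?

317811

317811 ≤ 402147 < 514229, so the largest Fibonacci number not exceeding 402147 is 317811.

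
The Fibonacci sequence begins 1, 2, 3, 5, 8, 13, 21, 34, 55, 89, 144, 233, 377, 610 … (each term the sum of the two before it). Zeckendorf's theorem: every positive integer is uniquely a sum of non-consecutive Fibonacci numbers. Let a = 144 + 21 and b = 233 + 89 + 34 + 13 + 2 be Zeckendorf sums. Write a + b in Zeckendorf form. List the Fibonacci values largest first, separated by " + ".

The two numbers are 165 and 371, so their sum is 536.
Repeatedly subtract the largest Fibonacci number that fits:
subtract 377 from 536: 159 remains
subtract 144 from 159: 15 remains
subtract 13 from 15: 2 remains
subtract 2 from 2: 0 remains

377 + 144 + 13 + 2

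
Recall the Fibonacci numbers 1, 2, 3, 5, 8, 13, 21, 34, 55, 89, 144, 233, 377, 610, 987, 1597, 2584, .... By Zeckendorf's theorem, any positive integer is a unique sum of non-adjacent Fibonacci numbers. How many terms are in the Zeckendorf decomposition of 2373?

5

Greedy algorithm:
take 1597 (≤ 2373); 2373 − 1597 = 776
take 610 (≤ 776); 776 − 610 = 166
take 144 (≤ 166); 166 − 144 = 22
take 21 (≤ 22); 22 − 21 = 1
take 1 (≤ 1); 1 − 1 = 0
2373 = 1597 + 610 + 144 + 21 + 1, which has 5 terms.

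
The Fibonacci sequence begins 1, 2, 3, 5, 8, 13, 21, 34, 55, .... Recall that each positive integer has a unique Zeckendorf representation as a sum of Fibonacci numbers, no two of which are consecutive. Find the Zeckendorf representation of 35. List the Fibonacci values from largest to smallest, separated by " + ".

34 ≤ 35 < 55, so take 34; remainder 1
1 ≤ 1 < 2, so take 1; remainder 0
So 35 = 34 + 1, with no two terms consecutive in the sequence.

34 + 1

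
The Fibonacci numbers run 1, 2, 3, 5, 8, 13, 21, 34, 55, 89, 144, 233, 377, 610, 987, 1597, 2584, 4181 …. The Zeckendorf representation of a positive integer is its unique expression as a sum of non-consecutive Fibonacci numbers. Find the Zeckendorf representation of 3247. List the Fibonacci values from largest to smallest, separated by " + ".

2584 + 610 + 34 + 13 + 5 + 1

Greedy algorithm:
largest Fibonacci ≤ 3247 is 2584; 3247 − 2584 = 663
largest Fibonacci ≤ 663 is 610; 663 − 610 = 53
largest Fibonacci ≤ 53 is 34; 53 − 34 = 19
largest Fibonacci ≤ 19 is 13; 19 − 13 = 6
largest Fibonacci ≤ 6 is 5; 6 − 5 = 1
largest Fibonacci ≤ 1 is 1; 1 − 1 = 0
So 3247 = 2584 + 610 + 34 + 13 + 5 + 1, with no two terms consecutive in the sequence.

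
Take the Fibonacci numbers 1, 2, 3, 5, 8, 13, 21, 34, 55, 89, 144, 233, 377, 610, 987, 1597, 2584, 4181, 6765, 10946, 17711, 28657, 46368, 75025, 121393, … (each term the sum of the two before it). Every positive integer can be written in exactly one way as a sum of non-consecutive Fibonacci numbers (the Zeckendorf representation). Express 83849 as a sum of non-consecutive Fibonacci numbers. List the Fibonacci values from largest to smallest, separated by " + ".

75025 + 6765 + 1597 + 377 + 55 + 21 + 8 + 1

subtract 75025 from 83849: 8824 remains
subtract 6765 from 8824: 2059 remains
subtract 1597 from 2059: 462 remains
subtract 377 from 462: 85 remains
subtract 55 from 85: 30 remains
subtract 21 from 30: 9 remains
subtract 8 from 9: 1 remains
subtract 1 from 1: 0 remains
So 83849 = 75025 + 6765 + 1597 + 377 + 55 + 21 + 8 + 1, with no two terms consecutive in the sequence.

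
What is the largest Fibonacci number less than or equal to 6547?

4181

4181 ≤ 6547 < 6765, so the largest Fibonacci number not exceeding 6547 is 4181.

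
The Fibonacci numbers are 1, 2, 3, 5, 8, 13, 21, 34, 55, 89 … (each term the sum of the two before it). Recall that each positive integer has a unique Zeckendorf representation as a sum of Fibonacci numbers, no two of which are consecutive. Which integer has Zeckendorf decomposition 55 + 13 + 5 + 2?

75

55 + 13 + 5 + 2 = 75.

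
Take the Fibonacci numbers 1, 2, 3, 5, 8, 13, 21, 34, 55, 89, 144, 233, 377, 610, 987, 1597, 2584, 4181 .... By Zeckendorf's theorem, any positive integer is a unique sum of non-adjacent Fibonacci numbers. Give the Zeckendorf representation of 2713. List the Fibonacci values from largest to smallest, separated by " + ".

2713: greatest Fibonacci not exceeding it is 2584, leaving 129
129: greatest Fibonacci not exceeding it is 89, leaving 40
40: greatest Fibonacci not exceeding it is 34, leaving 6
6: greatest Fibonacci not exceeding it is 5, leaving 1
1: greatest Fibonacci not exceeding it is 1, leaving 0
So 2713 = 2584 + 89 + 34 + 5 + 1, with no two terms consecutive in the sequence.

2584 + 89 + 34 + 5 + 1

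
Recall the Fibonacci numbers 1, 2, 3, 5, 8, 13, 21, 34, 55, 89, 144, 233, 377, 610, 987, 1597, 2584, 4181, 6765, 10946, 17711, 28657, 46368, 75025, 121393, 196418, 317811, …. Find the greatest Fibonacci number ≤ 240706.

196418 ≤ 240706 < 317811, so the largest Fibonacci number not exceeding 240706 is 196418.

196418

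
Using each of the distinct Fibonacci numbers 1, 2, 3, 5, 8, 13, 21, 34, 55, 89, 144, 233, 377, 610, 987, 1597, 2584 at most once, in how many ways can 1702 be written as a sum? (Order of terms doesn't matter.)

1702 = 1597+89+13+3 = 1597+89+13+2+1 = 1597+89+8+5+3 = 1597+55+34+13+3 = … (32 more), for 36 in all.

36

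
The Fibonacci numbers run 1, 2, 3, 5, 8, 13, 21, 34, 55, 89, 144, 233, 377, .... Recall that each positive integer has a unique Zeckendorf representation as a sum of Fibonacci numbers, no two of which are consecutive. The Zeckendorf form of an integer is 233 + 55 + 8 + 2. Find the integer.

298

233 + 55 + 8 + 2 = 298.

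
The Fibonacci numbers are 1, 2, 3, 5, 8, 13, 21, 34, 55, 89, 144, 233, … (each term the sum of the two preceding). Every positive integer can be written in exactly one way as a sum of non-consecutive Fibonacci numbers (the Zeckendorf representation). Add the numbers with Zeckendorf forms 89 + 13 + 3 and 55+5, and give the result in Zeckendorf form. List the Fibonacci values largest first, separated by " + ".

The two numbers are 105 and 60, so their sum is 165.
Greedily peel off the largest Fibonacci term at each step:
subtract 144 from 165: 21 remains
subtract 21 from 21: 0 remains

144 + 21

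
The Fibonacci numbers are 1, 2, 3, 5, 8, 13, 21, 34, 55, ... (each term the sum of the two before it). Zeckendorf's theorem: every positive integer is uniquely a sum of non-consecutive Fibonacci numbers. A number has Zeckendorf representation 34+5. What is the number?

34+5 = 39.

39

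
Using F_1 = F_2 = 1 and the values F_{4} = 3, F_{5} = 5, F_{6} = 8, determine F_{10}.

By the addition formula F_{m+n} = F_m F_{n+1} + F_{m−1} F_n with m=6, n=4: F_{10} = 8·5 + 5·3 = 40 + 15 = 55.

55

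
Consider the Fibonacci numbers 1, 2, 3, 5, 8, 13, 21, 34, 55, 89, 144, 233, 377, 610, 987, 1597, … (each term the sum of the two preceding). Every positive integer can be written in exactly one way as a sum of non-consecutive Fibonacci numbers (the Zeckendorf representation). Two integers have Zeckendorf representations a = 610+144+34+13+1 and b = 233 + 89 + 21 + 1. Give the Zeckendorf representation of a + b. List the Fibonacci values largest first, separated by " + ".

987 + 144 + 13 + 2

The two numbers are 802 and 344, so their sum is 1146.
largest Fibonacci ≤ 1146 is 987; 1146 − 987 = 159
largest Fibonacci ≤ 159 is 144; 159 − 144 = 15
largest Fibonacci ≤ 15 is 13; 15 − 13 = 2
largest Fibonacci ≤ 2 is 2; 2 − 2 = 0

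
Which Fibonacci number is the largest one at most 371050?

317811 ≤ 371050 < 514229, so the largest Fibonacci number not exceeding 371050 is 317811.

317811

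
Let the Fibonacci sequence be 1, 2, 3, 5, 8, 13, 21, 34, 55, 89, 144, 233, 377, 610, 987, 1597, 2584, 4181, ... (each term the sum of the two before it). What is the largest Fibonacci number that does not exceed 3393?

2584

2584 ≤ 3393 < 4181, so the largest Fibonacci number not exceeding 3393 is 2584.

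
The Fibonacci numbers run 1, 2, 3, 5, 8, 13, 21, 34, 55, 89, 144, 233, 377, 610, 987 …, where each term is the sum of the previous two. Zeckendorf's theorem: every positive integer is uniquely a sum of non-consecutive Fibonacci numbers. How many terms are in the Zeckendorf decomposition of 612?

2

Greedy algorithm:
subtract 610 from 612: 2 remains
subtract 2 from 2: 0 remains
612 = 610 + 2, which has 2 terms.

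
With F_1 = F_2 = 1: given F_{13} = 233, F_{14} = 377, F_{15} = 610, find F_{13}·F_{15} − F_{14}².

1

233·610 − 377² = 142130 − 142129 = 1. (Cassini's identity: F_{k−1}F_{k+1} − F_k² = (−1)^k.)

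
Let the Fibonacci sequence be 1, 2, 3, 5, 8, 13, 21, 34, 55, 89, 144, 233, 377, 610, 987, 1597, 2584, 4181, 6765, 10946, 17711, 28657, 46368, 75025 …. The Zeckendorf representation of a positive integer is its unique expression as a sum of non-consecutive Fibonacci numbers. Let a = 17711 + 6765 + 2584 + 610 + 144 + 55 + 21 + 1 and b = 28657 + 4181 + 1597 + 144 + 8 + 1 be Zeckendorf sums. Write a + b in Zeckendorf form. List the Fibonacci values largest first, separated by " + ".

46368 + 10946 + 4181 + 610 + 233 + 89 + 34 + 13 + 5

The two numbers are 27891 and 34588, so their sum is 62479.
Greedy algorithm:
largest Fibonacci ≤ 62479 is 46368; 62479 − 46368 = 16111
largest Fibonacci ≤ 16111 is 10946; 16111 − 10946 = 5165
largest Fibonacci ≤ 5165 is 4181; 5165 − 4181 = 984
largest Fibonacci ≤ 984 is 610; 984 − 610 = 374
largest Fibonacci ≤ 374 is 233; 374 − 233 = 141
largest Fibonacci ≤ 141 is 89; 141 − 89 = 52
largest Fibonacci ≤ 52 is 34; 52 − 34 = 18
largest Fibonacci ≤ 18 is 13; 18 − 13 = 5
largest Fibonacci ≤ 5 is 5; 5 − 5 = 0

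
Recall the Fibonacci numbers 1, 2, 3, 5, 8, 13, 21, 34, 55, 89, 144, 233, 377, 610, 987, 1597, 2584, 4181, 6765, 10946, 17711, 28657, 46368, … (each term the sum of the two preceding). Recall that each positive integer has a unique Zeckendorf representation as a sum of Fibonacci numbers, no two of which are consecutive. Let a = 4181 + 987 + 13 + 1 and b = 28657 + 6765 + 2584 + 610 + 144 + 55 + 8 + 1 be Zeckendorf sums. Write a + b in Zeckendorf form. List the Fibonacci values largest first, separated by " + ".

The two numbers are 5182 and 38824, so their sum is 44006.
subtract 28657 from 44006: 15349 remains
subtract 10946 from 15349: 4403 remains
subtract 4181 from 4403: 222 remains
subtract 144 from 222: 78 remains
subtract 55 from 78: 23 remains
subtract 21 from 23: 2 remains
subtract 2 from 2: 0 remains

28657 + 10946 + 4181 + 144 + 55 + 21 + 2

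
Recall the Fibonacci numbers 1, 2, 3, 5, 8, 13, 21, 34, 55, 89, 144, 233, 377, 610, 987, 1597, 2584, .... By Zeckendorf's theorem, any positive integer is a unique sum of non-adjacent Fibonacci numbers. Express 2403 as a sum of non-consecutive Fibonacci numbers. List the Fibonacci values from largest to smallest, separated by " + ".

Greedily peel off the largest Fibonacci term at each step:
take 1597 (≤ 2403); 2403 − 1597 = 806
take 610 (≤ 806); 806 − 610 = 196
take 144 (≤ 196); 196 − 144 = 52
take 34 (≤ 52); 52 − 34 = 18
take 13 (≤ 18); 18 − 13 = 5
take 5 (≤ 5); 5 − 5 = 0
So 2403 = 1597 + 610 + 144 + 34 + 13 + 5, with no two terms consecutive in the sequence.

1597 + 610 + 144 + 34 + 13 + 5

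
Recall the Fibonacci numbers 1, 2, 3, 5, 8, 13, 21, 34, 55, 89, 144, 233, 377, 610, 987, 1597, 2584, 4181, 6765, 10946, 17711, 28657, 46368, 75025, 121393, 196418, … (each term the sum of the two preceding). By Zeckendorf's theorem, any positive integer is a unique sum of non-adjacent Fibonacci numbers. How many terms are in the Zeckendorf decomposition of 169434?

take 121393 (≤ 169434); 169434 − 121393 = 48041
take 46368 (≤ 48041); 48041 − 46368 = 1673
take 1597 (≤ 1673); 1673 − 1597 = 76
take 55 (≤ 76); 76 − 55 = 21
take 21 (≤ 21); 21 − 21 = 0
169434 = 121393 + 46368 + 1597 + 55 + 21, which has 5 terms.

5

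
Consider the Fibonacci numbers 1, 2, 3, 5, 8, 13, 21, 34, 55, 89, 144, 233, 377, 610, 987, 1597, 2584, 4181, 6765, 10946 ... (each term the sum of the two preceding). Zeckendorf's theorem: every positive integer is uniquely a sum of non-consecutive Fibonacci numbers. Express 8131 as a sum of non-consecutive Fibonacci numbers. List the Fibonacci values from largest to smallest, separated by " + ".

Repeatedly subtract the largest Fibonacci number that fits:
6765 ≤ 8131 < 10946, so take 6765; remainder 1366
987 ≤ 1366 < 1597, so take 987; remainder 379
377 ≤ 379 < 610, so take 377; remainder 2
2 ≤ 2 < 3, so take 2; remainder 0
So 8131 = 6765 + 987 + 377 + 2, with no two terms consecutive in the sequence.

6765 + 987 + 377 + 2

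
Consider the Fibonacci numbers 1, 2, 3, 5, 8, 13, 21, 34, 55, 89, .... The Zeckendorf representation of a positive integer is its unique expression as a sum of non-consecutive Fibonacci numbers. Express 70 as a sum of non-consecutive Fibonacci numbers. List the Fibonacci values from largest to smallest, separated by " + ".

70: greatest Fibonacci not exceeding it is 55, leaving 15
15: greatest Fibonacci not exceeding it is 13, leaving 2
2: greatest Fibonacci not exceeding it is 2, leaving 0
So 70 = 55 + 13 + 2, with no two terms consecutive in the sequence.

55 + 13 + 2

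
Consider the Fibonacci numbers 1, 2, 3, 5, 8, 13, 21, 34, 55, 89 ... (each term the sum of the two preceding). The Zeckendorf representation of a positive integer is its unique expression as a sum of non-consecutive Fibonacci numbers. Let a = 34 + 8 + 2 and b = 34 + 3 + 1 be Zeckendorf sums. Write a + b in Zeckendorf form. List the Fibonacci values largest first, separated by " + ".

55 + 21 + 5 + 1

The two numbers are 44 and 38, so their sum is 82.
55 ≤ 82 < 89, so take 55; remainder 27
21 ≤ 27 < 34, so take 21; remainder 6
5 ≤ 6 < 8, so take 5; remainder 1
1 ≤ 1 < 2, so take 1; remainder 0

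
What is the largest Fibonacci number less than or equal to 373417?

317811

317811 ≤ 373417 < 514229, so the largest Fibonacci number not exceeding 373417 is 317811.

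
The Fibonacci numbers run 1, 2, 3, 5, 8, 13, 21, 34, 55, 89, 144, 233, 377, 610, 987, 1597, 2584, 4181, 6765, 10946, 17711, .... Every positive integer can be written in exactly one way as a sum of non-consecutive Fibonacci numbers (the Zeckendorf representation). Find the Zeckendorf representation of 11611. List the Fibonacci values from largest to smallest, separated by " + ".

10946 + 610 + 55

Greedy algorithm:
take 10946 (≤ 11611); 11611 − 10946 = 665
take 610 (≤ 665); 665 − 610 = 55
take 55 (≤ 55); 55 − 55 = 0
So 11611 = 10946 + 610 + 55, with no two terms consecutive in the sequence.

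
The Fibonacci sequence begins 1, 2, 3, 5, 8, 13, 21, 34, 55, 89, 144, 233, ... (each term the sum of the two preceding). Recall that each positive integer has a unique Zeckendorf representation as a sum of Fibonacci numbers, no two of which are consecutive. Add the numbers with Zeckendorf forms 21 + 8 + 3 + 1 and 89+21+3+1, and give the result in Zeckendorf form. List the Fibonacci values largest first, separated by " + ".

The two numbers are 33 and 114, so their sum is 147.
largest Fibonacci ≤ 147 is 144; 147 − 144 = 3
largest Fibonacci ≤ 3 is 3; 3 − 3 = 0

144 + 3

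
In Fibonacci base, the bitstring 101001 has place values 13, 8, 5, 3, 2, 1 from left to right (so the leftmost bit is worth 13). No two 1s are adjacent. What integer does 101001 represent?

Summing the place values of the 1 bits: 13 + 5 + 1 = 19.

19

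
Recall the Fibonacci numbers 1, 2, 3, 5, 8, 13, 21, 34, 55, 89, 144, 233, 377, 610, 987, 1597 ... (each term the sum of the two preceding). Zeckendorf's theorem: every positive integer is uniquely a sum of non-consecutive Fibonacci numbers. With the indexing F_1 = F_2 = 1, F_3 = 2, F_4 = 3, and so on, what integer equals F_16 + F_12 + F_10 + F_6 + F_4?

1197

F_16 + F_12 + F_10 + F_6 + F_4 = 987 + 144 + 55 + 8 + 3 = 1197.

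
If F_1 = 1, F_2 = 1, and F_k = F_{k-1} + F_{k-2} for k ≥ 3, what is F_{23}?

28657

Iterating the recurrence up to F_{16} = 987 and F_{15} = 610:
F_{17} = F_{16} + F_{15} = 987 + 610 = 1597
F_{18} = F_{17} + F_{16} = 1597 + 987 = 2584
F_{19} = F_{18} + F_{17} = 2584 + 1597 = 4181
F_{20} = F_{19} + F_{18} = 4181 + 2584 = 6765
F_{21} = F_{20} + F_{19} = 6765 + 4181 = 10946
F_{22} = F_{21} + F_{20} = 10946 + 6765 = 17711
F_{23} = F_{22} + F_{21} = 17711 + 10946 = 28657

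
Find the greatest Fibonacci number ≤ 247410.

196418 ≤ 247410 < 317811, so the largest Fibonacci number not exceeding 247410 is 196418.

196418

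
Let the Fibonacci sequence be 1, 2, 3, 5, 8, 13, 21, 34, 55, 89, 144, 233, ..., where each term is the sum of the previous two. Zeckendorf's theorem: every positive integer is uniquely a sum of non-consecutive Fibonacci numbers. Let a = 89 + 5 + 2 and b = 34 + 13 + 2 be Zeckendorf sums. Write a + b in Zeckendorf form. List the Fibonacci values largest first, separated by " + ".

144 + 1

The two numbers are 96 and 49, so their sum is 145.
145: greatest Fibonacci not exceeding it is 144, leaving 1
1: greatest Fibonacci not exceeding it is 1, leaving 0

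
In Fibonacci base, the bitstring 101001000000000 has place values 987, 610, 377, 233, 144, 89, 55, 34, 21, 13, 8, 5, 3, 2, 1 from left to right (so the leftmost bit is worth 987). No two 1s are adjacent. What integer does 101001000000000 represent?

Summing the place values of the 1 bits: 987 + 377 + 89 = 1453.

1453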